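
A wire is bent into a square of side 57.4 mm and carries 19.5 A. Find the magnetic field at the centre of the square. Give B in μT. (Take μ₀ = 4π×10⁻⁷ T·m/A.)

B ≈ 384 μT

Each side is a finite straight segment at perpendicular distance d = a/(2 tan(π/4)) = 0.0287 m from the centre, with end-angles ±π/4.
One side contributes B₁ = (μ₀I/4πd)·2 sin(π/4) = 9.61×10⁻⁵ T.
All 4 sides add in the same direction: B = 4 × 9.61×10⁻⁵ = 3.84×10⁻⁴ T.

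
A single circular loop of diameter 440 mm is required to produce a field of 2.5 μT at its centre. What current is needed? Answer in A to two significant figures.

I ≈ 0.88 A

At the centre of a circular loop B = μ₀I/(2R), so I = 2RB/μ₀.
With R = 0.22 m, I = 2 × 0.22 × 2.50×10⁻⁶ / (4π×10⁻⁷) = 0.875 A.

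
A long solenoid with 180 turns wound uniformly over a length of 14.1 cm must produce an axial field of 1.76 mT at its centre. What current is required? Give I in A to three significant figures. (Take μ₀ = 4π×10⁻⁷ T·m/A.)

Inside a long solenoid B = μ₀nI with n = 1277 m⁻¹, so I = B/(μ₀n).
I = 1.76×10⁻³ / (4π×10⁻⁷ × 1277) = 1.10 A.

I ≈ 1.10 A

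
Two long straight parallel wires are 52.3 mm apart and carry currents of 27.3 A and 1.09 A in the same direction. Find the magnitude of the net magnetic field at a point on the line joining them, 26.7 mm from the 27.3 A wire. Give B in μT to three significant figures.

Each long wire gives B = μ₀I/(2πd). Distances are d₁ = 0.0267 m and d₂ = 0.0256 m.
B₁ = 2.04×10⁻⁴ T, B₂ = 8.52×10⁻⁶ T.
Between parallel currents the two contributions point in opposite directions, so they subtract. B = |B₁ − B₂| = |2.04×10⁻⁴ − 8.52×10⁻⁶| = 1.96×10⁻⁴ T.

B ≈ 196 μT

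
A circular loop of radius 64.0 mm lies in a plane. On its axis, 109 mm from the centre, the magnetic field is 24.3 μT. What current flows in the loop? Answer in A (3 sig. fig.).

I ≈ 19.1 A

On the axis of a loop, B = μ₀IR²/[2(R²+z²)^(3/2)], so I = 2B(R²+z²)^(3/2)/(μ₀R²).
R² + z² = 0.004096 + 0.01188 = 0.01598 m²; raised to 3/2 gives 2.02×10⁻³ m³.
I = 2 × 2.43×10⁻⁵ × 2.02×10⁻³ / (1.26×10⁻⁶ × 0.004096) = 19.1 A.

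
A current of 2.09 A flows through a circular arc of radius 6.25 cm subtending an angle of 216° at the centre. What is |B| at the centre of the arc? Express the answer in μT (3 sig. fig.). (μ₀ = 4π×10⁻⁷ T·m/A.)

The Biot–Savart field of a circular arc at its centre is B = μ₀Iφ/(4πR), with φ = 3.77 rad.
B = (4π×10⁻⁷ × 2.09 × 3.77) / (4π × 0.0625) = 1.26×10⁻⁵ T.

B ≈ 12.6 μT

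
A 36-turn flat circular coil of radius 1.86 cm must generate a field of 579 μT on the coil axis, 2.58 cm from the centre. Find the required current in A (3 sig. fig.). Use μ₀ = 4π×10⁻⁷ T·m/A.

I ≈ 2.38 A

For an N-turn coil, B = Nμ₀IR²/[2(R²+z²)^(3/2)] with R = 0.0186 m, z = 0.0258 m, so I = 2B(R²+z²)^(3/2)/(Nμ₀R²) = 2 × 5.79×10⁻⁴ × 3.22×10⁻⁵ / (36 × 4π×10⁻⁷ × 0.000346) = 2.38 A.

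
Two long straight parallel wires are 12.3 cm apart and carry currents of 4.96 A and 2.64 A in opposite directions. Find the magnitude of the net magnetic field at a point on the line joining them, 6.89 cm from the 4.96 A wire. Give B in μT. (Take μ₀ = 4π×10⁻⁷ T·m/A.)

B ≈ 24.2 μT

Each long wire gives B = μ₀I/(2πd). Distances are d₁ = 0.0689 m and d₂ = 0.0541 m.
B₁ = 1.44×10⁻⁵ T, B₂ = 9.76×10⁻⁶ T.
Between antiparallel currents both contributions point the same way, so they add. B = B₁ + B₂ = 1.44×10⁻⁵ + 9.76×10⁻⁶ = 2.42×10⁻⁵ T.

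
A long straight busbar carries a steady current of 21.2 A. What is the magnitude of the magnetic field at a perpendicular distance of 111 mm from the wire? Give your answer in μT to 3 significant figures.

B ≈ 38.2 μT

For an infinitely long straight wire, B = μ₀I/(2πd).
B = (4π×10⁻⁷ × 21.2) / (2π × 0.111) = 3.82×10⁻⁵ T.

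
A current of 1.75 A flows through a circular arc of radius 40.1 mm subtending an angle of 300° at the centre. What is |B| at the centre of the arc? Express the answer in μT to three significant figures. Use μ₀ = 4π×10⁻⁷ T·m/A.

The Biot–Savart field of a circular arc at its centre is B = μ₀Iφ/(4πR), with φ = 5.236 rad.
B = (4π×10⁻⁷ × 1.75 × 5.236) / (4π × 0.0401) = 2.29×10⁻⁵ T.

B ≈ 22.9 μT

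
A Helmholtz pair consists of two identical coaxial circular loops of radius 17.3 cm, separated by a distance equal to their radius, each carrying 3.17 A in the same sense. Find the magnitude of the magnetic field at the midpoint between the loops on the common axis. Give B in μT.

Each loop contributes B = μ₀IR²/[2(R²+z²)^(3/2)] on the axis, with z measured from that loop.
Loop 1 (z = 0.0865 m): B₁ = 8.24×10⁻⁶ T. Loop 2 (z = 0.0865 m): B₂ = 8.24×10⁻⁶ T.
The fields add: B = B₁ + B₂ = 1.65×10⁻⁵ T.

B ≈ 16.5 μT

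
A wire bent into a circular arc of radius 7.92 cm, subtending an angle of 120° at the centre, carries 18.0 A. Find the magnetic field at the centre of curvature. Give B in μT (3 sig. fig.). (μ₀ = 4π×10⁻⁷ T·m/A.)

The Biot–Savart field of a circular arc at its centre is B = μ₀Iφ/(4πR), with φ = 2.094 rad.
B = (4π×10⁻⁷ × 18.0 × 2.094) / (4π × 0.0792) = 4.76×10⁻⁵ T.

B ≈ 47.6 μT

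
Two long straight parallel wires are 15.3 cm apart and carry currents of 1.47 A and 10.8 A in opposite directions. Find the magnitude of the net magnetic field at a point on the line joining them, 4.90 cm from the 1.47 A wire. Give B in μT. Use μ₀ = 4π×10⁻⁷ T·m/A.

Each long wire gives B = μ₀I/(2πd). Distances are d₁ = 0.049 m and d₂ = 0.104 m.
B₁ = 6.00×10⁻⁶ T, B₂ = 2.08×10⁻⁵ T.
Between antiparallel currents both contributions point the same way, so they add. B = B₁ + B₂ = 6.00×10⁻⁶ + 2.08×10⁻⁵ = 2.68×10⁻⁵ T.

B ≈ 26.8 μT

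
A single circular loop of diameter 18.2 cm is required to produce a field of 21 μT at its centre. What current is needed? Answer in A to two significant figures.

I ≈ 3.0 A

At the centre of a circular loop B = μ₀I/(2R), so I = 2RB/μ₀.
With R = 0.091 m, I = 2 × 0.091 × 2.10×10⁻⁵ / (4π×10⁻⁷) = 3.04 A.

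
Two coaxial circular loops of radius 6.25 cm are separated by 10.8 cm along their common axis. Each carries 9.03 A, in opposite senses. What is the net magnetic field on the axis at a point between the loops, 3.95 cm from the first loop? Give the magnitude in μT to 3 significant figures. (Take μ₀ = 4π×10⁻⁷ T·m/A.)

Each loop contributes B = μ₀IR²/[2(R²+z²)^(3/2)] on the axis, with z measured from that loop.
Loop 1 (z = 0.0395 m): B₁ = 5.48×10⁻⁵ T. Loop 2 (z = 0.0685 m): B₂ = 2.78×10⁻⁵ T.
The fields oppose: B = |B₁ − B₂| = 2.70×10⁻⁵ T.

B ≈ 27.0 μT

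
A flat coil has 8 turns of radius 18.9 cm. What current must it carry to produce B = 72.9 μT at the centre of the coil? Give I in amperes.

For an N-turn coil, B = Nμ₀I/(2R) with R = 0.189 m, so I = 2RB/(Nμ₀) = 2 × 0.189 × 7.29×10⁻⁵ / (8 × 4π×10⁻⁷) = 2.74 A.

I ≈ 2.74 A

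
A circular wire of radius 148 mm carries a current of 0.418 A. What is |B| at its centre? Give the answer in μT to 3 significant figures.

At the centre of a circular loop the Biot–Savart law gives B = μ₀I/(2R).
B = (4π×10⁻⁷ × 0.418) / (2 × 0.148) = 1.77×10⁻⁶ T.

B ≈ 1.77 μT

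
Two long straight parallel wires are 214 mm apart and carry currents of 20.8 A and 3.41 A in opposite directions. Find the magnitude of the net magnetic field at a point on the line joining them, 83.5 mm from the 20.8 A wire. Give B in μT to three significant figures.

B ≈ 55.0 μT

Each long wire gives B = μ₀I/(2πd). Distances are d₁ = 0.0835 m and d₂ = 0.1305 m.
B₁ = 4.98×10⁻⁵ T, B₂ = 5.23×10⁻⁶ T.
Between antiparallel currents both contributions point the same way, so they add. B = B₁ + B₂ = 4.98×10⁻⁵ + 5.23×10⁻⁶ = 5.50×10⁻⁵ T.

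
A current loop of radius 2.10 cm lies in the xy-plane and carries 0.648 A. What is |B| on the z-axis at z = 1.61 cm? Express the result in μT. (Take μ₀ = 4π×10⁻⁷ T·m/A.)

On the axis of a circular loop, B = μ₀IR² / [2(R²+z²)^(3/2)].
R² + z² = (0.021)² + (0.0161)² = 0.0007002 m², and (R²+z²)^(3/2) = 1.85×10⁻⁵ m³.
B = (4π×10⁻⁷ × 0.648 × 0.000441) / (2 × 1.85×10⁻⁵) = 9.69×10⁻⁶ T.

B ≈ 9.69 μT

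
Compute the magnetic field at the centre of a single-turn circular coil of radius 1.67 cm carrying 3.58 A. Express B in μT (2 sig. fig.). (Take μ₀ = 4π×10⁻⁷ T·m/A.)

At the centre of a circular loop the Biot–Savart law gives B = μ₀I/(2R).
B = (4π×10⁻⁷ × 3.58) / (2 × 0.0167) = 1.35×10⁻⁴ T.

B ≈ 130 μT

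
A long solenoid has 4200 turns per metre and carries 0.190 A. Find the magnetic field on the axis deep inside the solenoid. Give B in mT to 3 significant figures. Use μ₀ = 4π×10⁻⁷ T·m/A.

B ≈ 1.00 mT

Inside a long solenoid, B = μ₀nI with n = 4200 turns/m.
B = 4π×10⁻⁷ × 4200 × 0.190 = 1.00×10⁻³ T.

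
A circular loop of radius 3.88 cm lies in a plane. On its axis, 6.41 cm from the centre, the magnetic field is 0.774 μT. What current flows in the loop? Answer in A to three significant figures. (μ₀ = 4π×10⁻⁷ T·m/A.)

On the axis of a loop, B = μ₀IR²/[2(R²+z²)^(3/2)], so I = 2B(R²+z²)^(3/2)/(μ₀R²).
R² + z² = 0.001505 + 0.004109 = 0.005614 m²; raised to 3/2 gives 4.21×10⁻⁴ m³.
I = 2 × 7.74×10⁻⁷ × 4.21×10⁻⁴ / (1.26×10⁻⁶ × 0.001505) = 0.344 A.

I ≈ 0.344 A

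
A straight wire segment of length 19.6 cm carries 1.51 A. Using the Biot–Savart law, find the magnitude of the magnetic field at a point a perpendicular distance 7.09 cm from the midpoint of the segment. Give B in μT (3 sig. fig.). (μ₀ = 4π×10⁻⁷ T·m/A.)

B ≈ 3.45 μT

For a finite straight segment, B = (μ₀I/4πd)(sinθ₁ + sinθ₂), where θ₁, θ₂ are the angles from the perpendicular to each end.
The perpendicular from the point meets the wire at its midpoint, so each end is L/2 = 0.098 m away along the wire.
sinθ₁ = 0.098/√(0.098²+0.0709²) = 0.8102; sinθ₂ = 0.098/√(0.098²+0.0709²) = 0.8102.
B = (4π×10⁻⁷ × 1.51) / (4π × 0.0709) × (0.8102 + 0.8102) = 3.45×10⁻⁶ T.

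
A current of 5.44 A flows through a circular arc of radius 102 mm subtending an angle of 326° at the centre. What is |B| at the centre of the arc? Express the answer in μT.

The Biot–Savart field of a circular arc at its centre is B = μ₀Iφ/(4πR), with φ = 5.69 rad.
B = (4π×10⁻⁷ × 5.44 × 5.69) / (4π × 0.102) = 3.03×10⁻⁵ T.

B ≈ 30.3 μT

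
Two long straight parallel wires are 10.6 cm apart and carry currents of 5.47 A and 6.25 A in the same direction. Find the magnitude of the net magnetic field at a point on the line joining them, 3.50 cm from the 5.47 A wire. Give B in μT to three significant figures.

B ≈ 13.7 μT

Each long wire gives B = μ₀I/(2πd). Distances are d₁ = 0.035 m and d₂ = 0.071 m.
B₁ = 3.13×10⁻⁵ T, B₂ = 1.76×10⁻⁵ T.
Between parallel currents the two contributions point in opposite directions, so they subtract. B = |B₁ − B₂| = |3.13×10⁻⁵ − 1.76×10⁻⁵| = 1.37×10⁻⁵ T.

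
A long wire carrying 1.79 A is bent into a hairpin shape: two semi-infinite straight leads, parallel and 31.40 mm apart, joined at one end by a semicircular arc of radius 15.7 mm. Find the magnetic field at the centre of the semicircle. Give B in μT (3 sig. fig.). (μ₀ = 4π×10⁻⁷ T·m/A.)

B ≈ 58.6 μT

The semicircular arc contributes B_arc = μ₀I·π/(4πR) = μ₀I/(4R) = 3.58×10⁻⁵ T.
Each semi-infinite lead is at perpendicular distance R = 0.0157 m from the centre, with the perpendicular foot at its near end, so it contributes μ₀I/(4πR); both point the same way, together 2.28×10⁻⁵ T.
Arc and leads all point the same direction: B = 3.58×10⁻⁵ + 2.28×10⁻⁵ = 5.86×10⁻⁵ T.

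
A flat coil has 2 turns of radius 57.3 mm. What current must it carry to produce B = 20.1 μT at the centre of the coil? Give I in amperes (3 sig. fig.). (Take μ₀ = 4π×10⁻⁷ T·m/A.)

For an N-turn coil, B = Nμ₀I/(2R) with R = 0.0573 m, so I = 2RB/(Nμ₀) = 2 × 0.0573 × 2.01×10⁻⁵ / (2 × 4π×10⁻⁷) = 0.917 A.

I ≈ 0.917 A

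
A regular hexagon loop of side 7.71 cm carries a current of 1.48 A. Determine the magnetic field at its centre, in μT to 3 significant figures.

Each side is a finite straight segment at perpendicular distance d = a/(2 tan(π/6)) = 0.06677 m from the centre, with end-angles ±π/6.
One side contributes B₁ = (μ₀I/4πd)·2 sin(π/6) = 2.22×10⁻⁶ T.
All 6 sides add in the same direction: B = 6 × 2.22×10⁻⁶ = 1.33×10⁻⁵ T.

B ≈ 13.3 μT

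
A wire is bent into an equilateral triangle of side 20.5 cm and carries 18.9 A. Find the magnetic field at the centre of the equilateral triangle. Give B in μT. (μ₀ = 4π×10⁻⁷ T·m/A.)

B ≈ 166 μT

Each side is a finite straight segment at perpendicular distance d = a/(2 tan(π/3)) = 0.05918 m from the centre, with end-angles ±π/3.
One side contributes B₁ = (μ₀I/4πd)·2 sin(π/3) = 5.53×10⁻⁵ T.
All 3 sides add in the same direction: B = 3 × 5.53×10⁻⁵ = 1.66×10⁻⁴ T.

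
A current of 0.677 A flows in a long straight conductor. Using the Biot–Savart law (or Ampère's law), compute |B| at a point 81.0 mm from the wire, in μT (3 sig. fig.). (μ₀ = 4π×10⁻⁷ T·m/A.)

For an infinitely long straight wire, B = μ₀I/(2πd).
B = (4π×10⁻⁷ × 0.677) / (2π × 0.081) = 1.67×10⁻⁶ T.

B ≈ 1.67 μT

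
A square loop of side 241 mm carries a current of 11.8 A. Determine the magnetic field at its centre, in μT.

B ≈ 55.4 μT

Each side is a finite straight segment at perpendicular distance d = a/(2 tan(π/4)) = 0.1205 m from the centre, with end-angles ±π/4.
One side contributes B₁ = (μ₀I/4πd)·2 sin(π/4) = 1.38×10⁻⁵ T.
All 4 sides add in the same direction: B = 4 × 1.38×10⁻⁵ = 5.54×10⁻⁵ T.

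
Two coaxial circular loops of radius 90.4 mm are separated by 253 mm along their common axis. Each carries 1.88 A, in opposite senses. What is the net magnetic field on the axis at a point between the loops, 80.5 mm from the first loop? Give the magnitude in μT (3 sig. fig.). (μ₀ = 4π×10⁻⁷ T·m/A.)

Each loop contributes B = μ₀IR²/[2(R²+z²)^(3/2)] on the axis, with z measured from that loop.
Loop 1 (z = 0.0805 m): B₁ = 5.44×10⁻⁶ T. Loop 2 (z = 0.1725 m): B₂ = 1.31×10⁻⁶ T.
The fields oppose: B = |B₁ − B₂| = 4.14×10⁻⁶ T.

B ≈ 4.14 μT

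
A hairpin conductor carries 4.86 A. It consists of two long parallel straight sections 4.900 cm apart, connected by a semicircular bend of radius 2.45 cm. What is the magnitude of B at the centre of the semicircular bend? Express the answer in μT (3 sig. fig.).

B ≈ 102 μT

The semicircular arc contributes B_arc = μ₀I·π/(4πR) = μ₀I/(4R) = 6.23×10⁻⁵ T.
Each semi-infinite lead is at perpendicular distance R = 0.0245 m from the centre, with the perpendicular foot at its near end, so it contributes μ₀I/(4πR); both point the same way, together 3.97×10⁻⁵ T.
Arc and leads all point the same direction: B = 6.23×10⁻⁵ + 3.97×10⁻⁵ = 1.02×10⁻⁴ T.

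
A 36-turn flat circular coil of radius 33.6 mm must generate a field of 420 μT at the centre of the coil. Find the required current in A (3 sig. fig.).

For an N-turn coil, B = Nμ₀I/(2R) with R = 0.0336 m, so I = 2RB/(Nμ₀) = 2 × 0.0336 × 4.20×10⁻⁴ / (36 × 4π×10⁻⁷) = 0.624 A.

I ≈ 0.624 A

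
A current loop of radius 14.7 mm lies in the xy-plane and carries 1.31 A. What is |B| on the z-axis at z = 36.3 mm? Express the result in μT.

On the axis of a circular loop, B = μ₀IR² / [2(R²+z²)^(3/2)].
R² + z² = (0.0147)² + (0.0363)² = 0.001534 m², and (R²+z²)^(3/2) = 6.01×10⁻⁵ m³.
B = (4π×10⁻⁷ × 1.31 × 0.0002161) / (2 × 6.01×10⁻⁵) = 2.96×10⁻⁶ T.

B ≈ 2.96 μT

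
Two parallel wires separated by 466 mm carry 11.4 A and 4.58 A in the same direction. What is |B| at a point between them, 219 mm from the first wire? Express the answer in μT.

Each long wire gives B = μ₀I/(2πd). Distances are d₁ = 0.219 m and d₂ = 0.247 m.
B₁ = 1.04×10⁻⁵ T, B₂ = 3.71×10⁻⁶ T.
Between parallel currents the two contributions point in opposite directions, so they subtract. B = |B₁ − B₂| = |1.04×10⁻⁵ − 3.71×10⁻⁶| = 6.70×10⁻⁶ T.

B ≈ 6.70 μT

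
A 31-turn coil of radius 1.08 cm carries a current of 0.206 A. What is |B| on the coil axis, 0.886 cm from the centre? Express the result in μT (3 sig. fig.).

B ≈ 172 μT

For an N-turn flat coil, B = Nμ₀IR²/[2(R²+z²)^(3/2)] with R = 0.0108 m, z = 0.00886 m.
B = 31 × 5.54×10⁻⁶ T = 1.72×10⁻⁴ T.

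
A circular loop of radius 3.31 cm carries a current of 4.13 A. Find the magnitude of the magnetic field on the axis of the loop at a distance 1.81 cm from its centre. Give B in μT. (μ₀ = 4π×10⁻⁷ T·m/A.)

On the axis of a circular loop, B = μ₀IR² / [2(R²+z²)^(3/2)].
R² + z² = (0.0331)² + (0.0181)² = 0.001423 m², and (R²+z²)^(3/2) = 5.37×10⁻⁵ m³.
B = (4π×10⁻⁷ × 4.13 × 0.001096) / (2 × 5.37×10⁻⁵) = 5.30×10⁻⁵ T.

B ≈ 53.0 μT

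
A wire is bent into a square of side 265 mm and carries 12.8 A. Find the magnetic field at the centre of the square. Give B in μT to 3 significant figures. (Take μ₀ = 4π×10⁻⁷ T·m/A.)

Each side is a finite straight segment at perpendicular distance d = a/(2 tan(π/4)) = 0.1325 m from the centre, with end-angles ±π/4.
One side contributes B₁ = (μ₀I/4πd)·2 sin(π/4) = 1.37×10⁻⁵ T.
All 4 sides add in the same direction: B = 4 × 1.37×10⁻⁵ = 5.46×10⁻⁵ T.

B ≈ 54.6 μT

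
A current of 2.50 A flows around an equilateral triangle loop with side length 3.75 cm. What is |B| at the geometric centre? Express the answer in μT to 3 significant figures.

Each side is a finite straight segment at perpendicular distance d = a/(2 tan(π/3)) = 0.01083 m from the centre, with end-angles ±π/3.
One side contributes B₁ = (μ₀I/4πd)·2 sin(π/3) = 4.00×10⁻⁵ T.
All 3 sides add in the same direction: B = 3 × 4.00×10⁻⁵ = 1.20×10⁻⁴ T.

B ≈ 120 μT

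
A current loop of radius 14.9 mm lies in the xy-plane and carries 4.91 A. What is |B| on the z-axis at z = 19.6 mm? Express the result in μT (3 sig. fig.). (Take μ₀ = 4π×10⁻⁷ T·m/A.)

B ≈ 45.9 μT

On the axis of a circular loop, B = μ₀IR² / [2(R²+z²)^(3/2)].
R² + z² = (0.0149)² + (0.0196)² = 0.0006062 m², and (R²+z²)^(3/2) = 1.49×10⁻⁵ m³.
B = (4π×10⁻⁷ × 4.91 × 0.000222) / (2 × 1.49×10⁻⁵) = 4.59×10⁻⁵ T.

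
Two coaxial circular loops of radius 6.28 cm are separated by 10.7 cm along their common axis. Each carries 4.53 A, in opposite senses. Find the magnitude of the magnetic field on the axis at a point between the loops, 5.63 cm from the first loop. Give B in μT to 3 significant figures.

Each loop contributes B = μ₀IR²/[2(R²+z²)^(3/2)] on the axis, with z measured from that loop.
Loop 1 (z = 0.0563 m): B₁ = 1.87×10⁻⁵ T. Loop 2 (z = 0.0507 m): B₂ = 2.13×10⁻⁵ T.
The fields oppose: B = |B₁ − B₂| = 2.64×10⁻⁶ T.

B ≈ 2.64 μT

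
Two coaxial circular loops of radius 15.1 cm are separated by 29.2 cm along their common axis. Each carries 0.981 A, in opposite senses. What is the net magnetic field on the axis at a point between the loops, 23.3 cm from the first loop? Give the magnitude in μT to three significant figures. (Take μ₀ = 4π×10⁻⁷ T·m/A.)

Each loop contributes B = μ₀IR²/[2(R²+z²)^(3/2)] on the axis, with z measured from that loop.
Loop 1 (z = 0.233 m): B₁ = 6.57×10⁻⁷ T. Loop 2 (z = 0.059 m): B₂ = 3.30×10⁻⁶ T.
The fields oppose: B = |B₁ − B₂| = 2.64×10⁻⁶ T.

B ≈ 2.64 μT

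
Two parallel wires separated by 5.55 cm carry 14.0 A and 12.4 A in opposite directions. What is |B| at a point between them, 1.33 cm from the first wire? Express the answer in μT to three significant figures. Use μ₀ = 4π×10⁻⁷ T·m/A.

B ≈ 269 μT

Each long wire gives B = μ₀I/(2πd). Distances are d₁ = 0.0133 m and d₂ = 0.0422 m.
B₁ = 2.11×10⁻⁴ T, B₂ = 5.88×10⁻⁵ T.
Between antiparallel currents both contributions point the same way, so they add. B = B₁ + B₂ = 2.11×10⁻⁴ + 5.88×10⁻⁵ = 2.69×10⁻⁴ T.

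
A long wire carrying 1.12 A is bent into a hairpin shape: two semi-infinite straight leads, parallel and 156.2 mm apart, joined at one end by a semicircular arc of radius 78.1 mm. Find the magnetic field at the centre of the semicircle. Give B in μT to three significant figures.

The semicircular arc contributes B_arc = μ₀I·π/(4πR) = μ₀I/(4R) = 4.51×10⁻⁶ T.
Each semi-infinite lead is at perpendicular distance R = 0.0781 m from the centre, with the perpendicular foot at its near end, so it contributes μ₀I/(4πR); both point the same way, together 2.87×10⁻⁶ T.
Arc and leads all point the same direction: B = 4.51×10⁻⁶ + 2.87×10⁻⁶ = 7.37×10⁻⁶ T.

B ≈ 7.37 μT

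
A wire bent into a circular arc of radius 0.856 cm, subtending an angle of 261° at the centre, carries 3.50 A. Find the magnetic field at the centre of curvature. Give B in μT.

The Biot–Savart field of a circular arc at its centre is B = μ₀Iφ/(4πR), with φ = 4.555 rad.
B = (4π×10⁻⁷ × 3.50 × 4.555) / (4π × 0.00856) = 1.86×10⁻⁴ T.

B ≈ 186 μT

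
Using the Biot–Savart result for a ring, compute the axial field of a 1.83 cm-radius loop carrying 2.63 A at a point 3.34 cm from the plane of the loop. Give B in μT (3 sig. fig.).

On the axis of a circular loop, B = μ₀IR² / [2(R²+z²)^(3/2)].
R² + z² = (0.0183)² + (0.0334)² = 0.00145 m², and (R²+z²)^(3/2) = 5.52×10⁻⁵ m³.
B = (4π×10⁻⁷ × 2.63 × 0.0003349) / (2 × 5.52×10⁻⁵) = 1.00×10⁻⁵ T.

B ≈ 10.0 μT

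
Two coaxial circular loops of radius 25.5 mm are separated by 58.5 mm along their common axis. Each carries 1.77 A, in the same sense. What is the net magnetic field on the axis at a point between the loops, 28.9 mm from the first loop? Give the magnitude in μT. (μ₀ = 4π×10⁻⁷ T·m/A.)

Each loop contributes B = μ₀IR²/[2(R²+z²)^(3/2)] on the axis, with z measured from that loop.
Loop 1 (z = 0.0289 m): B₁ = 1.26×10⁻⁵ T. Loop 2 (z = 0.0296 m): B₂ = 1.21×10⁻⁵ T.
The fields add: B = B₁ + B₂ = 2.48×10⁻⁵ T.

B ≈ 24.8 μT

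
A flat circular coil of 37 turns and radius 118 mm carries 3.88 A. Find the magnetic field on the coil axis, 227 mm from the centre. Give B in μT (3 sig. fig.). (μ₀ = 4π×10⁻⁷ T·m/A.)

For an N-turn flat coil, B = Nμ₀IR²/[2(R²+z²)^(3/2)] with R = 0.118 m, z = 0.227 m.
B = 37 × 2.03×10⁻⁶ T = 7.50×10⁻⁵ T.

B ≈ 75.0 μT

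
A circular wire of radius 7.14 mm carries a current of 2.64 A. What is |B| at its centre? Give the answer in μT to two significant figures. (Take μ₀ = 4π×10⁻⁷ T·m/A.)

B ≈ 230 μT

At the centre of a circular loop the Biot–Savart law gives B = μ₀I/(2R).
B = (4π×10⁻⁷ × 2.64) / (2 × 0.00714) = 2.32×10⁻⁴ T.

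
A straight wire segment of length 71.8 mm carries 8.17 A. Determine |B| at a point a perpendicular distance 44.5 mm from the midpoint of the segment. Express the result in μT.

For a finite straight segment, B = (μ₀I/4πd)(sinθ₁ + sinθ₂), where θ₁, θ₂ are the angles from the perpendicular to each end.
The perpendicular from the point meets the wire at its midpoint, so each end is L/2 = 0.0359 m away along the wire.
sinθ₁ = 0.0359/√(0.0359²+0.0445²) = 0.6279; sinθ₂ = 0.0359/√(0.0359²+0.0445²) = 0.6279.
B = (4π×10⁻⁷ × 8.17) / (4π × 0.0445) × (0.6279 + 0.6279) = 2.31×10⁻⁵ T.

B ≈ 23.1 μT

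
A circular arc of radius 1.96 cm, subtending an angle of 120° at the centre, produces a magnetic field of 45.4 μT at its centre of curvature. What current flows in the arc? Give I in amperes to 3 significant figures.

For a circular arc, B = μ₀Iφ/(4πR) with φ in radians; here φ = 2.094 rad.
So I = 4πRB/(μ₀φ) = 4π × 0.0196 × 4.54×10⁻⁵ / (4π×10⁻⁷ × 2.094) = 4.25 A.

I ≈ 4.25 A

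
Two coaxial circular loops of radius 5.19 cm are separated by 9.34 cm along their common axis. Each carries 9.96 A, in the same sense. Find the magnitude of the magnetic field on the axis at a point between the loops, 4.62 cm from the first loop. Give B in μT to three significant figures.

B ≈ 99.1 μT

Each loop contributes B = μ₀IR²/[2(R²+z²)^(3/2)] on the axis, with z measured from that loop.
Loop 1 (z = 0.0462 m): B₁ = 5.02×10⁻⁵ T. Loop 2 (z = 0.0472 m): B₂ = 4.88×10⁻⁵ T.
The fields add: B = B₁ + B₂ = 9.91×10⁻⁵ T.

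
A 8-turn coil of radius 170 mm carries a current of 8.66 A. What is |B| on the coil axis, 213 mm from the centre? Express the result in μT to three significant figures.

B ≈ 62.2 μT

For an N-turn flat coil, B = Nμ₀IR²/[2(R²+z²)^(3/2)] with R = 0.17 m, z = 0.213 m.
B = 8 × 7.77×10⁻⁶ T = 6.22×10⁻⁵ T.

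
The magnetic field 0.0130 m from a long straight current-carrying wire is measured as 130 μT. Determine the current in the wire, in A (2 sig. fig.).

I ≈ 8.4 A

For a long straight wire B = μ₀I/(2πd), so I = 2πdB/μ₀.
I = 2π × 0.013 × 1.30×10⁻⁴ / (4π×10⁻⁷) = 8.45 A.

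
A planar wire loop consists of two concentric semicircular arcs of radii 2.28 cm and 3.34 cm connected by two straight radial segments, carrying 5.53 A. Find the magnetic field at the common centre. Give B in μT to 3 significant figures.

B ≈ 24.2 μT

The radial connectors point toward the centre, so dl × r̂ = 0 and they contribute nothing.
Each semicircle gives μ₀I/(4R): inner arc 7.62×10⁻⁵ T, outer arc 5.20×10⁻⁵ T.
The two arcs carry current in opposite angular senses, so their fields oppose: B = |7.62×10⁻⁵ − 5.20×10⁻⁵| = 2.42×10⁻⁵ T.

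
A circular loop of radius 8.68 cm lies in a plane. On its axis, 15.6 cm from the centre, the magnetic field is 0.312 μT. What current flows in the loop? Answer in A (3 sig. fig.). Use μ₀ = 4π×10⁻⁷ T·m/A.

On the axis of a loop, B = μ₀IR²/[2(R²+z²)^(3/2)], so I = 2B(R²+z²)^(3/2)/(μ₀R²).
R² + z² = 0.007534 + 0.02434 = 0.03187 m²; raised to 3/2 gives 5.69×10⁻³ m³.
I = 2 × 3.12×10⁻⁷ × 5.69×10⁻³ / (1.26×10⁻⁶ × 0.007534) = 0.375 A.

I ≈ 0.375 A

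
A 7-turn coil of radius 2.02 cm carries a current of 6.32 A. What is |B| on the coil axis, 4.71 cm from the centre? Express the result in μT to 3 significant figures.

B ≈ 84.3 μT

For an N-turn flat coil, B = Nμ₀IR²/[2(R²+z²)^(3/2)] with R = 0.0202 m, z = 0.0471 m.
B = 7 × 1.20×10⁻⁵ T = 8.43×10⁻⁵ T.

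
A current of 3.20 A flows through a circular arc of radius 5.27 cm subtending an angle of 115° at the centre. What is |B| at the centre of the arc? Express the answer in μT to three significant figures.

B ≈ 12.2 μT

The Biot–Savart field of a circular arc at its centre is B = μ₀Iφ/(4πR), with φ = 2.007 rad.
B = (4π×10⁻⁷ × 3.20 × 2.007) / (4π × 0.0527) = 1.22×10⁻⁵ T.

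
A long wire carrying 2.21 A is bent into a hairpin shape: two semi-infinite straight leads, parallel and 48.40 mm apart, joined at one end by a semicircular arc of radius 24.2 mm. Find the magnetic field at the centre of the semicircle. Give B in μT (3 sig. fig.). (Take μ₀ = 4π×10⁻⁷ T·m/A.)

B ≈ 47.0 μT

The semicircular arc contributes B_arc = μ₀I·π/(4πR) = μ₀I/(4R) = 2.87×10⁻⁵ T.
Each semi-infinite lead is at perpendicular distance R = 0.0242 m from the centre, with the perpendicular foot at its near end, so it contributes μ₀I/(4πR); both point the same way, together 1.83×10⁻⁵ T.
Arc and leads all point the same direction: B = 2.87×10⁻⁵ + 1.83×10⁻⁵ = 4.70×10⁻⁵ T.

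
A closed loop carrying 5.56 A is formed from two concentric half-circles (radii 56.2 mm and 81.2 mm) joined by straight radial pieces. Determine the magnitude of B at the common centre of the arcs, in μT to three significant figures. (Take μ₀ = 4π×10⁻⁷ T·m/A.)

B ≈ 9.57 μT

The radial connectors point toward the centre, so dl × r̂ = 0 and they contribute nothing.
Each semicircle gives μ₀I/(4R): inner arc 3.11×10⁻⁵ T, outer arc 2.15×10⁻⁵ T.
The two arcs carry current in opposite angular senses, so their fields oppose: B = |3.11×10⁻⁵ − 2.15×10⁻⁵| = 9.57×10⁻⁶ T.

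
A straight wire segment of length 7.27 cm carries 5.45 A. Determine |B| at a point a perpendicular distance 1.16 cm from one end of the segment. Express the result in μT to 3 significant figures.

For a finite straight segment, B = (μ₀I/4πd)(sinθ₁ + sinθ₂), where θ₁, θ₂ are the angles from the perpendicular to each end.
The perpendicular foot is at one end, so the two end-offsets along the wire are 0 and L = 0.0727 m.
sinθ₁ = 0/√(0²+0.0116²) = 0.0000; sinθ₂ = 0.0727/√(0.0727²+0.0116²) = 0.9875.
B = (4π×10⁻⁷ × 5.45) / (4π × 0.0116) × (0.0000 + 0.9875) = 4.64×10⁻⁵ T.

B ≈ 46.4 μT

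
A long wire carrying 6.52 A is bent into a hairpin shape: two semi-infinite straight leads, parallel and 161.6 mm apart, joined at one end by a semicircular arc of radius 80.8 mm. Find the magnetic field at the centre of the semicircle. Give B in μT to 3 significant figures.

The semicircular arc contributes B_arc = μ₀I·π/(4πR) = μ₀I/(4R) = 2.54×10⁻⁵ T.
Each semi-infinite lead is at perpendicular distance R = 0.0808 m from the centre, with the perpendicular foot at its near end, so it contributes μ₀I/(4πR); both point the same way, together 1.61×10⁻⁵ T.
Arc and leads all point the same direction: B = 2.54×10⁻⁵ + 1.61×10⁻⁵ = 4.15×10⁻⁵ T.

B ≈ 41.5 μT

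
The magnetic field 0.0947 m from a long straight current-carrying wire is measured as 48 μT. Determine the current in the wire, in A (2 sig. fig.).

For a long straight wire B = μ₀I/(2πd), so I = 2πdB/μ₀.
I = 2π × 0.0947 × 4.80×10⁻⁵ / (4π×10⁻⁷) = 22.7 A.

I ≈ 23 A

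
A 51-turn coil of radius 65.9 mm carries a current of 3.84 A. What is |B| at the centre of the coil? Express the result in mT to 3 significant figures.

For an N-turn flat coil, B = Nμ₀I/(2R) with R = 0.0659 m.
B = 51 × 3.66×10⁻⁵ T = 1.87×10⁻³ T.

B ≈ 1.87 mT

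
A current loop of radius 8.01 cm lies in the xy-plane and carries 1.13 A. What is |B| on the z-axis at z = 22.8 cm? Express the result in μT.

On the axis of a circular loop, B = μ₀IR² / [2(R²+z²)^(3/2)].
R² + z² = (0.0801)² + (0.228)² = 0.0584 m², and (R²+z²)^(3/2) = 1.41×10⁻² m³.
B = (4π×10⁻⁷ × 1.13 × 0.006416) / (2 × 1.41×10⁻²) = 3.23×10⁻⁷ T.

B ≈ 0.323 μT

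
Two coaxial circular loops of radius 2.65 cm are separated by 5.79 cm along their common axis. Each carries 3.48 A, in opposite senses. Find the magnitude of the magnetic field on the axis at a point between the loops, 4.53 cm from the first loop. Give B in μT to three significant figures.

Each loop contributes B = μ₀IR²/[2(R²+z²)^(3/2)] on the axis, with z measured from that loop.
Loop 1 (z = 0.0453 m): B₁ = 1.06×10⁻⁵ T. Loop 2 (z = 0.0126 m): B₂ = 6.08×10⁻⁵ T.
The fields oppose: B = |B₁ − B₂| = 5.02×10⁻⁵ T.

B ≈ 50.2 μT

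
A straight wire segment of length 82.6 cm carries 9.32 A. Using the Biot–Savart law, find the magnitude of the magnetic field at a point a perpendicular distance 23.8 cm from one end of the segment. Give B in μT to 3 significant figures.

For a finite straight segment, B = (μ₀I/4πd)(sinθ₁ + sinθ₂), where θ₁, θ₂ are the angles from the perpendicular to each end.
The perpendicular foot is at one end, so the two end-offsets along the wire are 0 and L = 0.826 m.
sinθ₁ = 0/√(0²+0.238²) = 0.0000; sinθ₂ = 0.826/√(0.826²+0.238²) = 0.9609.
B = (4π×10⁻⁷ × 9.32) / (4π × 0.238) × (0.0000 + 0.9609) = 3.76×10⁻⁶ T.

B ≈ 3.76 μT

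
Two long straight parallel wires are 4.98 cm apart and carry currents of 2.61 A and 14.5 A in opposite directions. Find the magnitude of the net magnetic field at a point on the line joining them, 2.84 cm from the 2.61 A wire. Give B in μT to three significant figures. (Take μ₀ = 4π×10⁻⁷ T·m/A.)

B ≈ 154 μT

Each long wire gives B = μ₀I/(2πd). Distances are d₁ = 0.0284 m and d₂ = 0.0214 m.
B₁ = 1.84×10⁻⁵ T, B₂ = 1.36×10⁻⁴ T.
Between antiparallel currents both contributions point the same way, so they add. B = B₁ + B₂ = 1.84×10⁻⁵ + 1.36×10⁻⁴ = 1.54×10⁻⁴ T.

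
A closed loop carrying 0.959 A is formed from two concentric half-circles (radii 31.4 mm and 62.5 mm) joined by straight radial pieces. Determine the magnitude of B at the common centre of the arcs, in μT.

The radial connectors point toward the centre, so dl × r̂ = 0 and they contribute nothing.
Each semicircle gives μ₀I/(4R): inner arc 9.59×10⁻⁶ T, outer arc 4.82×10⁻⁶ T.
The two arcs carry current in opposite angular senses, so their fields oppose: B = |9.59×10⁻⁶ − 4.82×10⁻⁶| = 4.77×10⁻⁶ T.

B ≈ 4.77 μT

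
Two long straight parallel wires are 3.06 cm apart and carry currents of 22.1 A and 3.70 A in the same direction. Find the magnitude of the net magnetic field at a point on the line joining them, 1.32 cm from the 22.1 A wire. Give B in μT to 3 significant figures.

Each long wire gives B = μ₀I/(2πd). Distances are d₁ = 0.0132 m and d₂ = 0.0174 m.
B₁ = 3.35×10⁻⁴ T, B₂ = 4.25×10⁻⁵ T.
Between parallel currents the two contributions point in opposite directions, so they subtract. B = |B₁ − B₂| = |3.35×10⁻⁴ − 4.25×10⁻⁵| = 2.92×10⁻⁴ T.

B ≈ 292 μT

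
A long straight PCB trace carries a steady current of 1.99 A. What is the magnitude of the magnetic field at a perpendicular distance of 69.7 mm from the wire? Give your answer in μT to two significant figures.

For an infinitely long straight wire, B = μ₀I/(2πd).
B = (4π×10⁻⁷ × 1.99) / (2π × 0.0697) = 5.71×10⁻⁶ T.

B ≈ 5.7 μT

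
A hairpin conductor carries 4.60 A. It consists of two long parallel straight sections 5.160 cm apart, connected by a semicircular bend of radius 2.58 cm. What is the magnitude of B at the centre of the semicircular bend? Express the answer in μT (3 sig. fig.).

The semicircular arc contributes B_arc = μ₀I·π/(4πR) = μ₀I/(4R) = 5.60×10⁻⁵ T.
Each semi-infinite lead is at perpendicular distance R = 0.0258 m from the centre, with the perpendicular foot at its near end, so it contributes μ₀I/(4πR); both point the same way, together 3.57×10⁻⁵ T.
Arc and leads all point the same direction: B = 5.60×10⁻⁵ + 3.57×10⁻⁵ = 9.17×10⁻⁵ T.

B ≈ 91.7 μT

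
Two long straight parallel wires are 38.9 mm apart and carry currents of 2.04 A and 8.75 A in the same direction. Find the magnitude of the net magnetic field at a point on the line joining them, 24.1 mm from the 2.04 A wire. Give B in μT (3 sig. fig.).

Each long wire gives B = μ₀I/(2πd). Distances are d₁ = 0.0241 m and d₂ = 0.0148 m.
B₁ = 1.69×10⁻⁵ T, B₂ = 1.18×10⁻⁴ T.
Between parallel currents the two contributions point in opposite directions, so they subtract. B = |B₁ − B₂| = |1.69×10⁻⁵ − 1.18×10⁻⁴| = 1.01×10⁻⁴ T.

B ≈ 101 μT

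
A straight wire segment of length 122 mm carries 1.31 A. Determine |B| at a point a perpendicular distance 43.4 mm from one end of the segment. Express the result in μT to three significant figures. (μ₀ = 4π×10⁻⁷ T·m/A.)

For a finite straight segment, B = (μ₀I/4πd)(sinθ₁ + sinθ₂), where θ₁, θ₂ are the angles from the perpendicular to each end.
The perpendicular foot is at one end, so the two end-offsets along the wire are 0 and L = 0.122 m.
sinθ₁ = 0/√(0²+0.0434²) = 0.0000; sinθ₂ = 0.122/√(0.122²+0.0434²) = 0.9422.
B = (4π×10⁻⁷ × 1.31) / (4π × 0.0434) × (0.0000 + 0.9422) = 2.84×10⁻⁶ T.

B ≈ 2.84 μT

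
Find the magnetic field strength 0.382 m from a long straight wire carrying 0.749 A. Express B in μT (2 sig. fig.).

For an infinitely long straight wire, B = μ₀I/(2πd).
B = (4π×10⁻⁷ × 0.749) / (2π × 0.382) = 3.92×10⁻⁷ T.

B ≈ 0.39 μT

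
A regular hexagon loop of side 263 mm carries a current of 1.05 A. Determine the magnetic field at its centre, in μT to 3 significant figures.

Each side is a finite straight segment at perpendicular distance d = a/(2 tan(π/6)) = 0.2278 m from the centre, with end-angles ±π/6.
One side contributes B₁ = (μ₀I/4πd)·2 sin(π/6) = 4.61×10⁻⁷ T.
All 6 sides add in the same direction: B = 6 × 4.61×10⁻⁷ = 2.77×10⁻⁶ T.

B ≈ 2.77 μT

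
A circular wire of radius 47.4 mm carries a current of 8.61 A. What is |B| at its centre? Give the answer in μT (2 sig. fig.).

B ≈ 110 μT

At the centre of a circular loop the Biot–Savart law gives B = μ₀I/(2R).
B = (4π×10⁻⁷ × 8.61) / (2 × 0.0474) = 1.14×10⁻⁴ T.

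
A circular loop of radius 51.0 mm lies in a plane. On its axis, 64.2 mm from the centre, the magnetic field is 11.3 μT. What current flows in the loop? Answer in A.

On the axis of a loop, B = μ₀IR²/[2(R²+z²)^(3/2)], so I = 2B(R²+z²)^(3/2)/(μ₀R²).
R² + z² = 0.002601 + 0.004122 = 0.006723 m²; raised to 3/2 gives 5.51×10⁻⁴ m³.
I = 2 × 1.13×10⁻⁵ × 5.51×10⁻⁴ / (1.26×10⁻⁶ × 0.002601) = 3.81 A.

I ≈ 3.81 A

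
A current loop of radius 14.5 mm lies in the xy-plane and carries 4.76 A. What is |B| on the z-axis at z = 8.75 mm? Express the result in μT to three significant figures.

On the axis of a circular loop, B = μ₀IR² / [2(R²+z²)^(3/2)].
R² + z² = (0.0145)² + (0.00875)² = 0.0002868 m², and (R²+z²)^(3/2) = 4.86×10⁻⁶ m³.
B = (4π×10⁻⁷ × 4.76 × 0.0002103) / (2 × 4.86×10⁻⁶) = 1.29×10⁻⁴ T.

B ≈ 129 μT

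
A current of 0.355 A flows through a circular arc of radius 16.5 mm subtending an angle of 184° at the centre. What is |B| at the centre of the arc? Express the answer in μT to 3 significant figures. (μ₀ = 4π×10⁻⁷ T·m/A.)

B ≈ 6.91 μT

The Biot–Savart field of a circular arc at its centre is B = μ₀Iφ/(4πR), with φ = 3.211 rad.
B = (4π×10⁻⁷ × 0.355 × 3.211) / (4π × 0.0165) = 6.91×10⁻⁶ T.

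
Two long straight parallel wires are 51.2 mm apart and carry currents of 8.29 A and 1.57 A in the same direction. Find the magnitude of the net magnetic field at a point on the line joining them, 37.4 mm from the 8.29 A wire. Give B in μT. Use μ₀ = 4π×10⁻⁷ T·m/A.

B ≈ 21.6 μT

Each long wire gives B = μ₀I/(2πd). Distances are d₁ = 0.0374 m and d₂ = 0.0138 m.
B₁ = 4.43×10⁻⁵ T, B₂ = 2.28×10⁻⁵ T.
Between parallel currents the two contributions point in opposite directions, so they subtract. B = |B₁ − B₂| = |4.43×10⁻⁵ − 2.28×10⁻⁵| = 2.16×10⁻⁵ T.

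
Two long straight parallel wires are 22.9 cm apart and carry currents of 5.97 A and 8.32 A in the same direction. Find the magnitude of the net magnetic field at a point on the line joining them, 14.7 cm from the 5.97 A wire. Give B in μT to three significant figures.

B ≈ 12.2 μT

Each long wire gives B = μ₀I/(2πd). Distances are d₁ = 0.147 m and d₂ = 0.082 m.
B₁ = 8.12×10⁻⁶ T, B₂ = 2.03×10⁻⁵ T.
Between parallel currents the two contributions point in opposite directions, so they subtract. B = |B₁ − B₂| = |8.12×10⁻⁶ − 2.03×10⁻⁵| = 1.22×10⁻⁵ T.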